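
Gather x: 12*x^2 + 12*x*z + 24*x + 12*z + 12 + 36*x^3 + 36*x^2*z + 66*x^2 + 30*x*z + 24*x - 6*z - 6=36*x^3 + x^2*(36*z + 78) + x*(42*z + 48) + 6*z + 6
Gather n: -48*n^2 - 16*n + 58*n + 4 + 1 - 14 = -48*n^2 + 42*n - 9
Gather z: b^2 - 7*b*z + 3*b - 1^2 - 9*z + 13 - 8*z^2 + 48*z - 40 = b^2 + 3*b - 8*z^2 + z*(39 - 7*b) - 28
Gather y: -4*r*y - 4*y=y*(-4*r - 4)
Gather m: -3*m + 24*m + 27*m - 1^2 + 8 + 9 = 48*m + 16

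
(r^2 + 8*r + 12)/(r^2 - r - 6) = (r + 6)/(r - 3)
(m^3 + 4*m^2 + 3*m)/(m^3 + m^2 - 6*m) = (m + 1)/(m - 2)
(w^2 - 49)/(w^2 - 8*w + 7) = (w + 7)/(w - 1)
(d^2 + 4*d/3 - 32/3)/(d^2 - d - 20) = (d - 8/3)/(d - 5)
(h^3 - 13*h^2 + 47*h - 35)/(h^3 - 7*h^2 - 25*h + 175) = (h - 1)/(h + 5)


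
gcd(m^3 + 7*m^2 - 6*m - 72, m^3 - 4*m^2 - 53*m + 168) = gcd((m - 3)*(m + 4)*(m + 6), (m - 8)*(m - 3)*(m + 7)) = m - 3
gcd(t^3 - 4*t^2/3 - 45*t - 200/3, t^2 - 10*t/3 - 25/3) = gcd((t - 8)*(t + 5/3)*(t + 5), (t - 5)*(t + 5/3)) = t + 5/3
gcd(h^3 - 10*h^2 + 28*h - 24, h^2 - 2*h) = h - 2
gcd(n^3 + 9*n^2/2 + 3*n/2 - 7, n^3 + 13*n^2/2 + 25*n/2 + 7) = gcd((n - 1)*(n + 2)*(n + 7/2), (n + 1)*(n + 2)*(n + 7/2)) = n^2 + 11*n/2 + 7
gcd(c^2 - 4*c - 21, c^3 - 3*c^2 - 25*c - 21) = c^2 - 4*c - 21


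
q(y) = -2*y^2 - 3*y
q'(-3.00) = 9.00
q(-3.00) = -9.00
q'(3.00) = -15.00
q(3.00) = -27.00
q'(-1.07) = 1.28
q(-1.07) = 0.92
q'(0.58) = -5.32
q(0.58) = -2.41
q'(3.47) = -16.88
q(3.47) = -34.49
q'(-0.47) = -1.12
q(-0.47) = 0.97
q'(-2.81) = 8.24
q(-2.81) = -7.36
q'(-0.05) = -2.80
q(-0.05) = 0.14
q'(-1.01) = 1.04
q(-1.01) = 0.99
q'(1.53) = -9.12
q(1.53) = -9.27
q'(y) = -4*y - 3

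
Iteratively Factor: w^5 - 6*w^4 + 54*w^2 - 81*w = (w + 3)*(w^4 - 9*w^3 + 27*w^2 - 27*w) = w*(w + 3)*(w^3 - 9*w^2 + 27*w - 27) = w*(w - 3)*(w + 3)*(w^2 - 6*w + 9) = w*(w - 3)^2*(w + 3)*(w - 3)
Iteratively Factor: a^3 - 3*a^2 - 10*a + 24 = (a - 2)*(a^2 - a - 12) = (a - 4)*(a - 2)*(a + 3)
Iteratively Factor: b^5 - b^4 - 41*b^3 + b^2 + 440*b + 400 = (b - 5)*(b^4 + 4*b^3 - 21*b^2 - 104*b - 80) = (b - 5)*(b + 4)*(b^3 - 21*b - 20) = (b - 5)*(b + 4)^2*(b^2 - 4*b - 5) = (b - 5)*(b + 1)*(b + 4)^2*(b - 5)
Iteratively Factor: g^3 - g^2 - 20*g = (g + 4)*(g^2 - 5*g) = g*(g + 4)*(g - 5)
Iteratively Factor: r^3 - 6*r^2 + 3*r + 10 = (r - 2)*(r^2 - 4*r - 5) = (r - 5)*(r - 2)*(r + 1)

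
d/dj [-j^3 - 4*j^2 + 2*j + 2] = -3*j^2 - 8*j + 2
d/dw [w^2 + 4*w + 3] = 2*w + 4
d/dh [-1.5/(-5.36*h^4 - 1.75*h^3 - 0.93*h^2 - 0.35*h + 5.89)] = (-32.16*h^3 - 7.875*h^2 - 2.79*h - 0.525)/(5.36*h^4 + 1.75*h^3 + 0.93*h^2 + 0.35*h - 5.89)^2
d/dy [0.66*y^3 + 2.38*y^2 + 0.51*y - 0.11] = 1.98*y^2 + 4.76*y + 0.51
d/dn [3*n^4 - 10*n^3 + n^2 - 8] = 2*n*(6*n^2 - 15*n + 1)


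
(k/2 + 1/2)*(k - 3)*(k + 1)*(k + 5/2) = k^4/2 + 3*k^3/4 - 15*k^2/4 - 31*k/4 - 15/4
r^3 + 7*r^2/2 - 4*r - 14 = (r - 2)*(r + 2)*(r + 7/2)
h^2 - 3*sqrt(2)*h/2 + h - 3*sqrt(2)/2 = (h + 1)*(h - 3*sqrt(2)/2)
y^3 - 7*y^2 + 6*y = y*(y - 6)*(y - 1)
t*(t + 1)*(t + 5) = t^3 + 6*t^2 + 5*t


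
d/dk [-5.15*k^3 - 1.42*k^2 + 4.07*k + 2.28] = -15.45*k^2 - 2.84*k + 4.07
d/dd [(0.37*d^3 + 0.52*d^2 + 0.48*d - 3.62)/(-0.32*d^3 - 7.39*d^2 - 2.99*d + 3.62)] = (-2.5679*d^4 - 1.9054*d^3 + 2.5354*d^2 - 49.7388*d - 9.0862)/(0.1024*d^6 + 4.7296*d^5 + 56.5257*d^4 + 41.8754*d^3 - 44.5635*d^2 - 21.6476*d + 13.1044)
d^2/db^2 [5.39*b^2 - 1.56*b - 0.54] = 10.7800000000000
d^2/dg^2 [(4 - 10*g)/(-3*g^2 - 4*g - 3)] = 4*(4*(3*g + 2)^2*(5*g - 2) - (45*g + 14)*(3*g^2 + 4*g + 3))/(3*g^2 + 4*g + 3)^3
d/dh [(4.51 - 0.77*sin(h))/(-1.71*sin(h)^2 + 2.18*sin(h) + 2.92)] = (-1.3167*sin(h)^2 + 15.4242*sin(h) - 12.0802)*cos(h)/(2.9241*sin(h)^4 - 7.4556*sin(h)^3 - 5.234*sin(h)^2 + 12.7312*sin(h) + 8.5264)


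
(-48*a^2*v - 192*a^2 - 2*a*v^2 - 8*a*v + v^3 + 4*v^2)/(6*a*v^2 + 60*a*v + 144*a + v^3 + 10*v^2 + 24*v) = (-8*a + v)/(v + 6)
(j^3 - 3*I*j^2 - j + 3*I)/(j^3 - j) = (j - 3*I)/j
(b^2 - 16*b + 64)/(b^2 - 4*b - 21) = (-b^2 + 16*b - 64)/(-b^2 + 4*b + 21)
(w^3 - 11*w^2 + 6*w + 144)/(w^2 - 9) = (w^2 - 14*w + 48)/(w - 3)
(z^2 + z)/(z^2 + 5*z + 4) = z/(z + 4)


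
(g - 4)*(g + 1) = g^2 - 3*g - 4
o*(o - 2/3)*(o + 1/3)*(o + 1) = o^4 + 2*o^3/3 - 5*o^2/9 - 2*o/9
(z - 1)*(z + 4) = z^2 + 3*z - 4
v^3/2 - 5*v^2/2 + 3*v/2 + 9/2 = (v/2 + 1/2)*(v - 3)^2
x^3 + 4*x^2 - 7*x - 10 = (x - 2)*(x + 1)*(x + 5)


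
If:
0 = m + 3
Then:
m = -3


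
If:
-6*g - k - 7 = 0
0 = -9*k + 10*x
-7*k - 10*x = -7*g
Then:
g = -112/103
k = -49/103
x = -441/1030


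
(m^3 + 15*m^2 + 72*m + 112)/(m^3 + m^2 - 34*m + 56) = (m^2 + 8*m + 16)/(m^2 - 6*m + 8)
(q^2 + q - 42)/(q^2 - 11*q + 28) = (q^2 + q - 42)/(q^2 - 11*q + 28)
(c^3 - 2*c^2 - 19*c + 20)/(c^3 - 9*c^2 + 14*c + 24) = (c^3 - 2*c^2 - 19*c + 20)/(c^3 - 9*c^2 + 14*c + 24)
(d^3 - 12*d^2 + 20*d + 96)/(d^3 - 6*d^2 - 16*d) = (d - 6)/d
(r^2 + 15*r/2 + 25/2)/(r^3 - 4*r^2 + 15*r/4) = 2*(2*r^2 + 15*r + 25)/(r*(4*r^2 - 16*r + 15))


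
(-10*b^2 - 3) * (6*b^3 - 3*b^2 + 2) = -60*b^5 + 30*b^4 - 18*b^3 - 11*b^2 - 6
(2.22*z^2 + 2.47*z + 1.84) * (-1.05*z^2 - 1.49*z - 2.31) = -2.331*z^4 - 5.9013*z^3 - 10.7405*z^2 - 8.4473*z - 4.2504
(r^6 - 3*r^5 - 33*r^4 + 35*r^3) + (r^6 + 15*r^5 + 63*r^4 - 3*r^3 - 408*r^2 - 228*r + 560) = 2*r^6 + 12*r^5 + 30*r^4 + 32*r^3 - 408*r^2 - 228*r + 560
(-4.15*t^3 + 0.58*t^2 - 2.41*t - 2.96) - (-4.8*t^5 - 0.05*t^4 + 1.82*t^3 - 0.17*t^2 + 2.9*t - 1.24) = 4.8*t^5 + 0.05*t^4 - 5.97*t^3 + 0.75*t^2 - 5.31*t - 1.72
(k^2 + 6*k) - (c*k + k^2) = -c*k + 6*k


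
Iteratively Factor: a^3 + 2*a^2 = (a)*(a^2 + 2*a) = a*(a + 2)*(a)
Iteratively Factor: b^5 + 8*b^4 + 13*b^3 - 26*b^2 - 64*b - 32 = (b + 4)*(b^4 + 4*b^3 - 3*b^2 - 14*b - 8) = (b - 2)*(b + 4)*(b^3 + 6*b^2 + 9*b + 4) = (b - 2)*(b + 4)^2*(b^2 + 2*b + 1) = (b - 2)*(b + 1)*(b + 4)^2*(b + 1)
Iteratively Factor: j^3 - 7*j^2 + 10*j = (j - 2)*(j^2 - 5*j) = j*(j - 2)*(j - 5)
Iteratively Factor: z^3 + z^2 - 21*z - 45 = (z + 3)*(z^2 - 2*z - 15) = (z + 3)^2*(z - 5)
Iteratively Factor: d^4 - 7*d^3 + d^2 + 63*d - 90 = (d + 3)*(d^3 - 10*d^2 + 31*d - 30) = (d - 2)*(d + 3)*(d^2 - 8*d + 15) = (d - 5)*(d - 2)*(d + 3)*(d - 3)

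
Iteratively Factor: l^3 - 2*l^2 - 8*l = (l - 4)*(l^2 + 2*l) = (l - 4)*(l + 2)*(l)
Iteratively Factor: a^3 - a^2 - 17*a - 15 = (a + 1)*(a^2 - 2*a - 15) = (a - 5)*(a + 1)*(a + 3)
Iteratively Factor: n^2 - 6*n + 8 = (n - 2)*(n - 4)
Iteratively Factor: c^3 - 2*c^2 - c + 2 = (c - 1)*(c^2 - c - 2) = (c - 2)*(c - 1)*(c + 1)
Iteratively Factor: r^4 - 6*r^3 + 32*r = (r - 4)*(r^3 - 2*r^2 - 8*r) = r*(r - 4)*(r^2 - 2*r - 8) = r*(r - 4)*(r + 2)*(r - 4)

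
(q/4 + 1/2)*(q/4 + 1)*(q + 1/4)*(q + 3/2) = q^4/16 + 31*q^3/64 + 151*q^2/128 + 65*q/64 + 3/16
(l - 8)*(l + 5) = l^2 - 3*l - 40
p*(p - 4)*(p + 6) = p^3 + 2*p^2 - 24*p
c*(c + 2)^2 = c^3 + 4*c^2 + 4*c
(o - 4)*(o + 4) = o^2 - 16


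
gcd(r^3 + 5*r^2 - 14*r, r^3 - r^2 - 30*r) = r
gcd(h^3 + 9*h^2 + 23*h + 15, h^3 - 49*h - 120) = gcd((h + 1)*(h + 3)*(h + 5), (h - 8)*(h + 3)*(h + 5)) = h^2 + 8*h + 15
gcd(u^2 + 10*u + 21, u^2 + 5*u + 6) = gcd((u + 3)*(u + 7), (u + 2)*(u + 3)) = u + 3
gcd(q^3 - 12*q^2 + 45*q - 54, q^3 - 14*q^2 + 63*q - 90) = q^2 - 9*q + 18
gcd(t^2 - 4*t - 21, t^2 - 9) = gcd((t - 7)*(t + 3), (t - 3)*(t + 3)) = t + 3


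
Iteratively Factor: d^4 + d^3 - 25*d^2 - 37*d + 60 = (d - 1)*(d^3 + 2*d^2 - 23*d - 60) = (d - 1)*(d + 4)*(d^2 - 2*d - 15) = (d - 5)*(d - 1)*(d + 4)*(d + 3)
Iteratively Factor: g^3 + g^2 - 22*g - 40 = (g - 5)*(g^2 + 6*g + 8) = (g - 5)*(g + 4)*(g + 2)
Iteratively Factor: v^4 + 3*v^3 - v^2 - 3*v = (v + 1)*(v^3 + 2*v^2 - 3*v) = (v - 1)*(v + 1)*(v^2 + 3*v) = v*(v - 1)*(v + 1)*(v + 3)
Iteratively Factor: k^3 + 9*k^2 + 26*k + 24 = (k + 4)*(k^2 + 5*k + 6) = (k + 3)*(k + 4)*(k + 2)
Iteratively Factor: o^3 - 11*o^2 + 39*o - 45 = (o - 3)*(o^2 - 8*o + 15) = (o - 3)^2*(o - 5)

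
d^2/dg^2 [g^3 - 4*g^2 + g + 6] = 6*g - 8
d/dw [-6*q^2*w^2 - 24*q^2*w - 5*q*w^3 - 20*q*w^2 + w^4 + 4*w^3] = -12*q^2*w - 24*q^2 - 15*q*w^2 - 40*q*w + 4*w^3 + 12*w^2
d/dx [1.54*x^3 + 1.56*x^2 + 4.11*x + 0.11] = 4.62*x^2 + 3.12*x + 4.11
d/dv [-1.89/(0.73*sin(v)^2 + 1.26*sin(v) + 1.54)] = (2.7594*sin(v) + 2.3814)*cos(v)/(0.73*sin(v)^2 + 1.26*sin(v) + 1.54)^2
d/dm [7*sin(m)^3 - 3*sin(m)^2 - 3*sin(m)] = 3*(7*sin(m)^2 - 2*sin(m) - 1)*cos(m)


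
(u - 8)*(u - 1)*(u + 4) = u^3 - 5*u^2 - 28*u + 32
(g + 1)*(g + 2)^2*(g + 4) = g^4 + 9*g^3 + 28*g^2 + 36*g + 16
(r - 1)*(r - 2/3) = r^2 - 5*r/3 + 2/3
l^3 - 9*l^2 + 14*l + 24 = (l - 6)*(l - 4)*(l + 1)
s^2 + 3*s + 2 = (s + 1)*(s + 2)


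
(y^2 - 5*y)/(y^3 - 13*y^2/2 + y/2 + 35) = 2*y/(2*y^2 - 3*y - 14)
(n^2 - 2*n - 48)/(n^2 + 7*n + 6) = (n - 8)/(n + 1)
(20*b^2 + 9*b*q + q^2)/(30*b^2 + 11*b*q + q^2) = (4*b + q)/(6*b + q)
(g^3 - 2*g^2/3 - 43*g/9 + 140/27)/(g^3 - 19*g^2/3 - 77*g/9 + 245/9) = (g - 4/3)/(g - 7)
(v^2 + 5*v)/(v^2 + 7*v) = (v + 5)/(v + 7)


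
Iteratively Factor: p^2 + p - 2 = (p + 2)*(p - 1)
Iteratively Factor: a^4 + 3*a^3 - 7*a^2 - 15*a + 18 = (a - 2)*(a^3 + 5*a^2 + 3*a - 9) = (a - 2)*(a + 3)*(a^2 + 2*a - 3) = (a - 2)*(a - 1)*(a + 3)*(a + 3)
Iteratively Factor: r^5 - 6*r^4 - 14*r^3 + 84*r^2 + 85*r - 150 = (r + 3)*(r^4 - 9*r^3 + 13*r^2 + 45*r - 50) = (r + 2)*(r + 3)*(r^3 - 11*r^2 + 35*r - 25) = (r - 1)*(r + 2)*(r + 3)*(r^2 - 10*r + 25) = (r - 5)*(r - 1)*(r + 2)*(r + 3)*(r - 5)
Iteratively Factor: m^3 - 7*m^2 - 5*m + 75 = (m + 3)*(m^2 - 10*m + 25) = (m - 5)*(m + 3)*(m - 5)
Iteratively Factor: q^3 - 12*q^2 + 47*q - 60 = (q - 4)*(q^2 - 8*q + 15) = (q - 5)*(q - 4)*(q - 3)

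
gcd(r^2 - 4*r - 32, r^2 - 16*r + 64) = r - 8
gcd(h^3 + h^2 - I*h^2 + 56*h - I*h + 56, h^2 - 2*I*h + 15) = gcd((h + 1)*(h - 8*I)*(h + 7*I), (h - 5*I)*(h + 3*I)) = 1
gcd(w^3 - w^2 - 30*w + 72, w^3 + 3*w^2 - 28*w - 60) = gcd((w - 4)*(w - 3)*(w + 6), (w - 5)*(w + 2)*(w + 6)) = w + 6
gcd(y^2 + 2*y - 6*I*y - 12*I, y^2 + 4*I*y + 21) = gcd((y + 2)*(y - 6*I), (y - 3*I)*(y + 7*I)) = 1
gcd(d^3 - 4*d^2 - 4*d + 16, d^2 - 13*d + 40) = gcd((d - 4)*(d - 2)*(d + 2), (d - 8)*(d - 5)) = 1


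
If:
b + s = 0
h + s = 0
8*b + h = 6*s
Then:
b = 0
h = 0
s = 0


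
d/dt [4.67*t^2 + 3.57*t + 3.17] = 9.34*t + 3.57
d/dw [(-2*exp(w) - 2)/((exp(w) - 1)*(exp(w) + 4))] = 2*(exp(2*w) + 2*exp(w) + 7)*exp(w)/(exp(4*w) + 6*exp(3*w) + exp(2*w) - 24*exp(w) + 16)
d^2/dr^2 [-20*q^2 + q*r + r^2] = 2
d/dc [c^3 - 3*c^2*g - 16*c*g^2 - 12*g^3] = 3*c^2 - 6*c*g - 16*g^2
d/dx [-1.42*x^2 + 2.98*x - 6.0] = 2.98 - 2.84*x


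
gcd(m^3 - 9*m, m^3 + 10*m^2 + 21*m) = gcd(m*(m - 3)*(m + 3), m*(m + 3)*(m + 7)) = m^2 + 3*m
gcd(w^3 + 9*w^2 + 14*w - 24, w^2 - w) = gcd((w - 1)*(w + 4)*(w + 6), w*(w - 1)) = w - 1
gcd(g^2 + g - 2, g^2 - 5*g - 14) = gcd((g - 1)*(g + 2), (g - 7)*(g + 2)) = g + 2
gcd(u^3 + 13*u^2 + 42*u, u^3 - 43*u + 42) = u + 7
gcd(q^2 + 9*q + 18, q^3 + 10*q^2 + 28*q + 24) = q + 6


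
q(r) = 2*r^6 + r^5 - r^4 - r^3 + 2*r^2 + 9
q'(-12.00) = -2875872.00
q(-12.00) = 5704425.00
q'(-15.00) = -8846610.00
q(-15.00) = 21975084.00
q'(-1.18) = -20.08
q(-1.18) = 14.60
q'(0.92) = 9.52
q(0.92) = 11.07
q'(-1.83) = -183.06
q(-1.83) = 65.20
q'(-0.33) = -1.49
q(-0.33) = 9.24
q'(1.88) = 314.62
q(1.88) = 108.72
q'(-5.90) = -79038.75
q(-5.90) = 76284.09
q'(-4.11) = -12435.81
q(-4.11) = 8294.19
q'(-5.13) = -38731.73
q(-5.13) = 32404.21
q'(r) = 12*r^5 + 5*r^4 - 4*r^3 - 3*r^2 + 4*r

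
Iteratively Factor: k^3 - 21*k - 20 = (k + 1)*(k^2 - k - 20) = (k + 1)*(k + 4)*(k - 5)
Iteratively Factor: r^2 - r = (r - 1)*(r)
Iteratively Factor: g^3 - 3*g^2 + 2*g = (g)*(g^2 - 3*g + 2) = g*(g - 1)*(g - 2)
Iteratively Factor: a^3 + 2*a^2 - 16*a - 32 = (a + 2)*(a^2 - 16) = (a - 4)*(a + 2)*(a + 4)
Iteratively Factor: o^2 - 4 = (o + 2)*(o - 2)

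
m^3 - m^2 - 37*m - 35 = (m - 7)*(m + 1)*(m + 5)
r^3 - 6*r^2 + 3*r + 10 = (r - 5)*(r - 2)*(r + 1)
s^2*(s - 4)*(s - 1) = s^4 - 5*s^3 + 4*s^2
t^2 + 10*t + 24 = (t + 4)*(t + 6)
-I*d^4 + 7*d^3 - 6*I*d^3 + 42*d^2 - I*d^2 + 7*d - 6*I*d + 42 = (d + 6)*(d - I)*(d + 7*I)*(-I*d + 1)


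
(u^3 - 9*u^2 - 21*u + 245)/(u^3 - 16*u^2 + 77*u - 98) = (u + 5)/(u - 2)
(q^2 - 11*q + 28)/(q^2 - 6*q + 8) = (q - 7)/(q - 2)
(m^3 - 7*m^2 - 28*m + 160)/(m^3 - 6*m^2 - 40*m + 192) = (m + 5)/(m + 6)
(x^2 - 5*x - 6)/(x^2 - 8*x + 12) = (x + 1)/(x - 2)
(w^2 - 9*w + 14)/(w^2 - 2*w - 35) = (w - 2)/(w + 5)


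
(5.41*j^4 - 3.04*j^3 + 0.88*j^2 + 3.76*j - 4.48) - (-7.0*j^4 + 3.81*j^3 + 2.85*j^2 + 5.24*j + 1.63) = 12.41*j^4 - 6.85*j^3 - 1.97*j^2 - 1.48*j - 6.11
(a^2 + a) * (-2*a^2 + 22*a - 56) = -2*a^4 + 20*a^3 - 34*a^2 - 56*a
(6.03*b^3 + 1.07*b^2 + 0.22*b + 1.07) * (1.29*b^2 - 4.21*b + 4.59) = 7.7787*b^5 - 24.006*b^4 + 23.4568*b^3 + 5.3654*b^2 - 3.4949*b + 4.9113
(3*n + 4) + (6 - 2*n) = n + 10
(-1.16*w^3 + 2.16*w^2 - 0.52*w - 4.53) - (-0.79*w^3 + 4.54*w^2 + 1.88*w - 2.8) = -0.37*w^3 - 2.38*w^2 - 2.4*w - 1.73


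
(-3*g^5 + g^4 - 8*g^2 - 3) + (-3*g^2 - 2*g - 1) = -3*g^5 + g^4 - 11*g^2 - 2*g - 4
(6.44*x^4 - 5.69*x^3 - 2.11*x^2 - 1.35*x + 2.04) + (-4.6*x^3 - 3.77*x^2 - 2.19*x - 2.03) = 6.44*x^4 - 10.29*x^3 - 5.88*x^2 - 3.54*x + 0.0100000000000002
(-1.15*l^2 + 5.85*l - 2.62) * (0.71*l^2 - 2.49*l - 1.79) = -0.8165*l^4 + 7.017*l^3 - 14.3682*l^2 - 3.9477*l + 4.6898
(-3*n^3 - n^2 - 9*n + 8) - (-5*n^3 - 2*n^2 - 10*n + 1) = 2*n^3 + n^2 + n + 7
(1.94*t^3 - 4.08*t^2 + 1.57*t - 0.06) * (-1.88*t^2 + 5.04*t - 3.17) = -3.6472*t^5 + 17.448*t^4 - 29.6646*t^3 + 20.9592*t^2 - 5.2793*t + 0.1902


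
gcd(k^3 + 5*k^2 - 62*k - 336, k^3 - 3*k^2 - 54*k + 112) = k^2 - k - 56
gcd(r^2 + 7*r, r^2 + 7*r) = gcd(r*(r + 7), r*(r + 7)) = r^2 + 7*r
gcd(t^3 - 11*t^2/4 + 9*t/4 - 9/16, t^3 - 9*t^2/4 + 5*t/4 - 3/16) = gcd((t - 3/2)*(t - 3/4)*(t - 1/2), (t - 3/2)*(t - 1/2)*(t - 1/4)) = t^2 - 2*t + 3/4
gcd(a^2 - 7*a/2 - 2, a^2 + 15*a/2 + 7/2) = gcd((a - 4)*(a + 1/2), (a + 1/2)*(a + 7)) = a + 1/2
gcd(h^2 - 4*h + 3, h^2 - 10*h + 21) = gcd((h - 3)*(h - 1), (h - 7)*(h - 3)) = h - 3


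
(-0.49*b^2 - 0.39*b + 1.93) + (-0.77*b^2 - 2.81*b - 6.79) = -1.26*b^2 - 3.2*b - 4.86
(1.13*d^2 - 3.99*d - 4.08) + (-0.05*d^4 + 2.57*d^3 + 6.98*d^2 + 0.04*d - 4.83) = -0.05*d^4 + 2.57*d^3 + 8.11*d^2 - 3.95*d - 8.91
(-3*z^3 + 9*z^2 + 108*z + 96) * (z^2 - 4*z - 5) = -3*z^5 + 21*z^4 + 87*z^3 - 381*z^2 - 924*z - 480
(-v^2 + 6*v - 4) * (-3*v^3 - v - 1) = 3*v^5 - 18*v^4 + 13*v^3 - 5*v^2 - 2*v + 4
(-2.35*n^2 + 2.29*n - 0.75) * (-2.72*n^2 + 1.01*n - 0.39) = 6.392*n^4 - 8.6023*n^3 + 5.2694*n^2 - 1.6506*n + 0.2925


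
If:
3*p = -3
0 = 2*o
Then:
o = 0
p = -1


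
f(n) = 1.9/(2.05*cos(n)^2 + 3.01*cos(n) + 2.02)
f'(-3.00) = 0.26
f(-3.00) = 1.81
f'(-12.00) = 0.18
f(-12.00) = 0.32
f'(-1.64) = -1.56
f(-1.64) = 1.04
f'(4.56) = -1.73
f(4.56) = 1.18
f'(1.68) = 1.64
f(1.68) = 1.11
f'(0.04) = 0.01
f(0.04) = 0.27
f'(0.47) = 0.14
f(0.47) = 0.30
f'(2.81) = -0.53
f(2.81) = 1.89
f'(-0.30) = -0.08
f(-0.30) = 0.28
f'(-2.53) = 0.44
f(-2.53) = 2.04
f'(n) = 1.9*(4.1*sin(n)*cos(n) + 3.01*sin(n))/(2.05*cos(n)^2 + 3.01*cos(n) + 2.02)^2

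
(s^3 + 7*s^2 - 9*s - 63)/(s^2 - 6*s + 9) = (s^2 + 10*s + 21)/(s - 3)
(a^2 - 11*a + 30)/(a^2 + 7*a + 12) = (a^2 - 11*a + 30)/(a^2 + 7*a + 12)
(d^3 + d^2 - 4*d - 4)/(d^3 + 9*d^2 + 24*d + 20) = (d^2 - d - 2)/(d^2 + 7*d + 10)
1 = 1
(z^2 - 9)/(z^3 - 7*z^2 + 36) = (z + 3)/(z^2 - 4*z - 12)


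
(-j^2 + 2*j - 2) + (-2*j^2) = -3*j^2 + 2*j - 2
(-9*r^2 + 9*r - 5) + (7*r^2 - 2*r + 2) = -2*r^2 + 7*r - 3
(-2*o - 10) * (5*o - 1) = -10*o^2 - 48*o + 10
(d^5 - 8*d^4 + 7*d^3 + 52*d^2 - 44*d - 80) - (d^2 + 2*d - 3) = d^5 - 8*d^4 + 7*d^3 + 51*d^2 - 46*d - 77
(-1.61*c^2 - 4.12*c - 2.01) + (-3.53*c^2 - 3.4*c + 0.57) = -5.14*c^2 - 7.52*c - 1.44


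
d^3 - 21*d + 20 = (d - 4)*(d - 1)*(d + 5)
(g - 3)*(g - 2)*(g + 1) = g^3 - 4*g^2 + g + 6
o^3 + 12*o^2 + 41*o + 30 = (o + 1)*(o + 5)*(o + 6)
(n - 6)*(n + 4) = n^2 - 2*n - 24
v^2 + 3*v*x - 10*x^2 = (v - 2*x)*(v + 5*x)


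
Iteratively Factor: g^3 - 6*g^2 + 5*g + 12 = (g - 3)*(g^2 - 3*g - 4) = (g - 3)*(g + 1)*(g - 4)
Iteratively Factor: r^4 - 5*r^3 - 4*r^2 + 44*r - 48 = (r - 2)*(r^3 - 3*r^2 - 10*r + 24) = (r - 4)*(r - 2)*(r^2 + r - 6) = (r - 4)*(r - 2)^2*(r + 3)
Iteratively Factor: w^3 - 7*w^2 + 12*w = (w - 3)*(w^2 - 4*w) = (w - 4)*(w - 3)*(w)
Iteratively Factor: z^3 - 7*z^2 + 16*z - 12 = (z - 2)*(z^2 - 5*z + 6) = (z - 2)^2*(z - 3)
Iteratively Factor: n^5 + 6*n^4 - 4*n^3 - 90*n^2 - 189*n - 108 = (n + 1)*(n^4 + 5*n^3 - 9*n^2 - 81*n - 108) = (n + 1)*(n + 3)*(n^3 + 2*n^2 - 15*n - 36) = (n + 1)*(n + 3)^2*(n^2 - n - 12) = (n + 1)*(n + 3)^3*(n - 4)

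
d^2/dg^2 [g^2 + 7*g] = 2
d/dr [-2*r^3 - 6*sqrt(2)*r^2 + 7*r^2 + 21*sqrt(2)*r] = -6*r^2 - 12*sqrt(2)*r + 14*r + 21*sqrt(2)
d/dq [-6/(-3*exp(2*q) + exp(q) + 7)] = (6 - 36*exp(q))*exp(q)/(-3*exp(2*q) + exp(q) + 7)^2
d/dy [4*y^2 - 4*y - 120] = 8*y - 4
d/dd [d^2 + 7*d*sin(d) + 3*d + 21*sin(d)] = 7*d*cos(d) + 2*d + 7*sin(d) + 21*cos(d) + 3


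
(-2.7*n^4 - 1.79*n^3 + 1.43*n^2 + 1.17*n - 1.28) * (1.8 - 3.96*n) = 10.692*n^5 + 2.2284*n^4 - 8.8848*n^3 - 2.0592*n^2 + 7.1748*n - 2.304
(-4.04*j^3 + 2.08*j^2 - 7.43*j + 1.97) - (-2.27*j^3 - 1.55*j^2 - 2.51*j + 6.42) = -1.77*j^3 + 3.63*j^2 - 4.92*j - 4.45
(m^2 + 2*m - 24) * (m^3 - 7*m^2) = m^5 - 5*m^4 - 38*m^3 + 168*m^2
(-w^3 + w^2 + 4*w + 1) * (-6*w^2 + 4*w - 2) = 6*w^5 - 10*w^4 - 18*w^3 + 8*w^2 - 4*w - 2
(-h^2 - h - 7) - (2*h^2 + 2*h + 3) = -3*h^2 - 3*h - 10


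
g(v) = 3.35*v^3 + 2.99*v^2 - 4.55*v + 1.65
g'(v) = 10.05*v^2 + 5.98*v - 4.55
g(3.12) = 118.30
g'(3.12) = 111.94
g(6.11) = 849.60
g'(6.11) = 407.18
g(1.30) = 8.15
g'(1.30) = 20.21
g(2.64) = 72.12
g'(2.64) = 81.28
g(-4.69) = -256.83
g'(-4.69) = 188.46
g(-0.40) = 3.73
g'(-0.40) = -5.33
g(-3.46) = -85.57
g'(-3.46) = 95.07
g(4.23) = 289.45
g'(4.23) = 200.57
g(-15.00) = -10563.60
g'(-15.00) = 2167.00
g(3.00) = 105.36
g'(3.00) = 103.84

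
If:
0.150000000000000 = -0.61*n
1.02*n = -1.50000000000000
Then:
No Solution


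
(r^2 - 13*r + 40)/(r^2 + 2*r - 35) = (r - 8)/(r + 7)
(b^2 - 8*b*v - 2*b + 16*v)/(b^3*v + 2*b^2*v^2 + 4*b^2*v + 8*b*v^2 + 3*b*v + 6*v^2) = (b^2 - 8*b*v - 2*b + 16*v)/(v*(b^3 + 2*b^2*v + 4*b^2 + 8*b*v + 3*b + 6*v))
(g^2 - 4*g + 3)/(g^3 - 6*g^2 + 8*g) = (g^2 - 4*g + 3)/(g*(g^2 - 6*g + 8))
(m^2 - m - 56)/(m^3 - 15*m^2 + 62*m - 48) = (m + 7)/(m^2 - 7*m + 6)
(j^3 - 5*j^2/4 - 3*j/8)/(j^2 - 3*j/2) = j + 1/4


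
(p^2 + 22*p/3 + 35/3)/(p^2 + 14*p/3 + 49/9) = 3*(p + 5)/(3*p + 7)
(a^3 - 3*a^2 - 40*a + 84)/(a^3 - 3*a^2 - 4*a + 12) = (a^2 - a - 42)/(a^2 - a - 6)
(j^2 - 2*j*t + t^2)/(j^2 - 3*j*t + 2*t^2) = (-j + t)/(-j + 2*t)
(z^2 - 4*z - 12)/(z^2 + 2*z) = (z - 6)/z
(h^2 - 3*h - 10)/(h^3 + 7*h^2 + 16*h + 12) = (h - 5)/(h^2 + 5*h + 6)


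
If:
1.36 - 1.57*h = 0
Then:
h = 0.87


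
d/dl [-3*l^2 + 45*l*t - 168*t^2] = -6*l + 45*t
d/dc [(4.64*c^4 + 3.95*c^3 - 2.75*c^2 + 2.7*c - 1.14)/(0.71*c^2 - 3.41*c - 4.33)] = (6.5888*c^5 - 44.6627*c^4 - 107.3038*c^3 - 43.85*c^2 + 25.4338*c - 15.5784)/(0.5041*c^4 - 4.8422*c^3 + 5.4795*c^2 + 29.5306*c + 18.7489)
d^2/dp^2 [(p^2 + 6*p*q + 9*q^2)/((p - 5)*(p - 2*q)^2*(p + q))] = 2*((p - 5)^2*(p - 2*q)^2*(p + q)^2 - 2*(p - 5)^2*(p - 2*q)^2*(p + q)*(p + 3*q) + (p - 5)^2*(p - 2*q)^2*(p^2 + 6*p*q + 9*q^2) - 4*(p - 5)^2*(p - 2*q)*(p + q)^2*(p + 3*q) + 2*(p - 5)^2*(p - 2*q)*(p + q)*(p^2 + 6*p*q + 9*q^2) + 3*(p - 5)^2*(p + q)^2*(p^2 + 6*p*q + 9*q^2) - 2*(p - 5)*(p - 2*q)^2*(p + q)^2*(p + 3*q) + (p - 5)*(p - 2*q)^2*(p + q)*(p^2 + 6*p*q + 9*q^2) + 2*(p - 5)*(p - 2*q)*(p + q)^2*(p^2 + 6*p*q + 9*q^2) + (p - 2*q)^2*(p + q)^2*(p^2 + 6*p*q + 9*q^2))/((p - 5)^3*(p - 2*q)^4*(p + q)^3)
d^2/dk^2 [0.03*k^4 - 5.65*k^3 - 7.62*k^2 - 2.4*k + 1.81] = 0.36*k^2 - 33.9*k - 15.24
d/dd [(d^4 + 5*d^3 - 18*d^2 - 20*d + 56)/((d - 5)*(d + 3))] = (2*d^5 - d^4 - 80*d^3 - 169*d^2 + 428*d + 412)/(d^4 - 4*d^3 - 26*d^2 + 60*d + 225)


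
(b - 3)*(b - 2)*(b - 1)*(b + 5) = b^4 - b^3 - 19*b^2 + 49*b - 30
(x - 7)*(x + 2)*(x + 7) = x^3 + 2*x^2 - 49*x - 98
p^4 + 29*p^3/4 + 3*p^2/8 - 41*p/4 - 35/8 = (p - 5/4)*(p + 1/2)*(p + 1)*(p + 7)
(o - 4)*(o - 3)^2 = o^3 - 10*o^2 + 33*o - 36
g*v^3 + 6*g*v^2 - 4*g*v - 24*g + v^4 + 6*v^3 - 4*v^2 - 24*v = (g + v)*(v - 2)*(v + 2)*(v + 6)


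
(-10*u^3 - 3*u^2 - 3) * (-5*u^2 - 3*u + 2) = 50*u^5 + 45*u^4 - 11*u^3 + 9*u^2 + 9*u - 6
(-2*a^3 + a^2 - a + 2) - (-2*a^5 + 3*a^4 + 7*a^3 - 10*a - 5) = 2*a^5 - 3*a^4 - 9*a^3 + a^2 + 9*a + 7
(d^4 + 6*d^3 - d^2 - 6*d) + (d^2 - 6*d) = d^4 + 6*d^3 - 12*d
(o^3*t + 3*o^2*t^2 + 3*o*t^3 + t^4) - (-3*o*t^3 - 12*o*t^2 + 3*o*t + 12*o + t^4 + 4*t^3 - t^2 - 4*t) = o^3*t + 3*o^2*t^2 + 6*o*t^3 + 12*o*t^2 - 3*o*t - 12*o - 4*t^3 + t^2 + 4*t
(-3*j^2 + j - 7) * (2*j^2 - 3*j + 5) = -6*j^4 + 11*j^3 - 32*j^2 + 26*j - 35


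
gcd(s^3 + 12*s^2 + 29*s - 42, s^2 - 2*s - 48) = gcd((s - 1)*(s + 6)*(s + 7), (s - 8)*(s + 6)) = s + 6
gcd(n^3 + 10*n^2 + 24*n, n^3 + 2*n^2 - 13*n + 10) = 1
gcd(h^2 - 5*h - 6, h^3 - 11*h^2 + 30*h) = h - 6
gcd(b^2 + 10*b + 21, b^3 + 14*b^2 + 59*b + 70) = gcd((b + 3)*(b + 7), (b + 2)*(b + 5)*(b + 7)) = b + 7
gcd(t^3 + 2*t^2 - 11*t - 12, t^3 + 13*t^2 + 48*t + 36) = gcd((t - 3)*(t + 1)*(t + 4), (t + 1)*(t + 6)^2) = t + 1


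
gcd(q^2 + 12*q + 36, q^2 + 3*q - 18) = q + 6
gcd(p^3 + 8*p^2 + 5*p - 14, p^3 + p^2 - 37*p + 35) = p^2 + 6*p - 7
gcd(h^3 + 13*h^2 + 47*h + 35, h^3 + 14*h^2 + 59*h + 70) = h^2 + 12*h + 35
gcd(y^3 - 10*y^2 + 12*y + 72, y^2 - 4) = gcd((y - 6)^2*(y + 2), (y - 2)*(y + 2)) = y + 2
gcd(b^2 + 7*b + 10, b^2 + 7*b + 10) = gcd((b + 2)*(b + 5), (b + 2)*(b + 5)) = b^2 + 7*b + 10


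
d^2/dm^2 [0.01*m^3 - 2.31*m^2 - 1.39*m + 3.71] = 0.06*m - 4.62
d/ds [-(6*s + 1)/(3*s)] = 1/(3*s^2)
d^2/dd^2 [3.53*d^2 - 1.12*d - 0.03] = 7.06000000000000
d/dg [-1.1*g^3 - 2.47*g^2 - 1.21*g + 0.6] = -3.3*g^2 - 4.94*g - 1.21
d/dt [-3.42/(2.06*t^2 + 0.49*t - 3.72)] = (14.0904*t + 1.6758)/(2.06*t^2 + 0.49*t - 3.72)^2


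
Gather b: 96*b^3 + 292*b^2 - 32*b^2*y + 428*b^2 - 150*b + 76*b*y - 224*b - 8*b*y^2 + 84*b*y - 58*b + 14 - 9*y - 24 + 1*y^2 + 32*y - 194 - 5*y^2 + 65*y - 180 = 96*b^3 + b^2*(720 - 32*y) + b*(-8*y^2 + 160*y - 432) - 4*y^2 + 88*y - 384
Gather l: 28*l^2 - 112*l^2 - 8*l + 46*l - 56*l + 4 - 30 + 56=-84*l^2 - 18*l + 30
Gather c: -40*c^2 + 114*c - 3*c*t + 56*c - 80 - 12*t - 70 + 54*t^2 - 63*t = -40*c^2 + c*(170 - 3*t) + 54*t^2 - 75*t - 150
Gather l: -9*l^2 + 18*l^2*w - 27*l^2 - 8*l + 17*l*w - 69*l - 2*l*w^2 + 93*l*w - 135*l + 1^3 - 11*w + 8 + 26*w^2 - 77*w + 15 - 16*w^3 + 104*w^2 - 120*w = l^2*(18*w - 36) + l*(-2*w^2 + 110*w - 212) - 16*w^3 + 130*w^2 - 208*w + 24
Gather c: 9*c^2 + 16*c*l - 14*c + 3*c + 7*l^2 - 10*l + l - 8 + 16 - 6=9*c^2 + c*(16*l - 11) + 7*l^2 - 9*l + 2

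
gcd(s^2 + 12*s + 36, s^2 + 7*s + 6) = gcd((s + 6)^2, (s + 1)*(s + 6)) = s + 6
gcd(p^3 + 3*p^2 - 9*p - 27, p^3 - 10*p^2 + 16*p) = 1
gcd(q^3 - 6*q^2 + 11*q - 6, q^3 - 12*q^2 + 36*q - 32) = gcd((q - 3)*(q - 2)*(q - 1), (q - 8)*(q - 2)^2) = q - 2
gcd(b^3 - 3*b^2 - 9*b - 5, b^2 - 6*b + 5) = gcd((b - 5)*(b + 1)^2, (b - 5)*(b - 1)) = b - 5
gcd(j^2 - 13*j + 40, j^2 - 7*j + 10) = j - 5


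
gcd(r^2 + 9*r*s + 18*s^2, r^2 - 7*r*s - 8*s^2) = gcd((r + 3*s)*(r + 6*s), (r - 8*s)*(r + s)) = 1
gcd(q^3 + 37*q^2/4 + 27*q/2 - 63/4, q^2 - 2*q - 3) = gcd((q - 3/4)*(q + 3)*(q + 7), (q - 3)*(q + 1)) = 1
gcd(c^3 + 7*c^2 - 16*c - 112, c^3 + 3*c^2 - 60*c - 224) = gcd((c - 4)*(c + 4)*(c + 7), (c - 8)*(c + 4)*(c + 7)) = c^2 + 11*c + 28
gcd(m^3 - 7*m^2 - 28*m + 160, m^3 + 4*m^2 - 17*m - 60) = m^2 + m - 20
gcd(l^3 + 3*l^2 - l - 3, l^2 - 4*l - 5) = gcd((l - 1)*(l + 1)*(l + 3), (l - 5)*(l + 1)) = l + 1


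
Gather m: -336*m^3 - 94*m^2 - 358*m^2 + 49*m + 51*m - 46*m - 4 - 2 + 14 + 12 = -336*m^3 - 452*m^2 + 54*m + 20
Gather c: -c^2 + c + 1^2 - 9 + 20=-c^2 + c + 12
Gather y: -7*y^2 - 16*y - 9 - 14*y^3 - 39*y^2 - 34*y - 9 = -14*y^3 - 46*y^2 - 50*y - 18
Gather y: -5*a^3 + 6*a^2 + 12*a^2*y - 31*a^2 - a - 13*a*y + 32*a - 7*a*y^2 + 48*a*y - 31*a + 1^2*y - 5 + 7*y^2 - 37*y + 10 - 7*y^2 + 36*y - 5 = -5*a^3 - 25*a^2 - 7*a*y^2 + y*(12*a^2 + 35*a)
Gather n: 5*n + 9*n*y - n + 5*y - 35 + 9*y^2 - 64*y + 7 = n*(9*y + 4) + 9*y^2 - 59*y - 28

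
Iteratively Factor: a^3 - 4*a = (a - 2)*(a^2 + 2*a) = a*(a - 2)*(a + 2)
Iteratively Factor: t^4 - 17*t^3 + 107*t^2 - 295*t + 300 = (t - 4)*(t^3 - 13*t^2 + 55*t - 75) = (t - 5)*(t - 4)*(t^2 - 8*t + 15) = (t - 5)*(t - 4)*(t - 3)*(t - 5)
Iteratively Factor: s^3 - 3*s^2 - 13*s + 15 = (s - 1)*(s^2 - 2*s - 15) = (s - 5)*(s - 1)*(s + 3)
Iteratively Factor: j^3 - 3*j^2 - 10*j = (j - 5)*(j^2 + 2*j) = j*(j - 5)*(j + 2)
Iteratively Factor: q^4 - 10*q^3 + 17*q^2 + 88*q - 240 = (q + 3)*(q^3 - 13*q^2 + 56*q - 80) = (q - 4)*(q + 3)*(q^2 - 9*q + 20) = (q - 4)^2*(q + 3)*(q - 5)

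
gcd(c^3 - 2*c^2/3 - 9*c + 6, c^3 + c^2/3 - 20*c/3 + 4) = c^2 + 7*c/3 - 2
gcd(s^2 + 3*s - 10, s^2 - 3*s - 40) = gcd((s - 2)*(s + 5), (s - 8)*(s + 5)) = s + 5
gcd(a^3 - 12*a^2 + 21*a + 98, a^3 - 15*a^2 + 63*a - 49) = a^2 - 14*a + 49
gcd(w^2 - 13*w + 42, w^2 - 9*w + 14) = w - 7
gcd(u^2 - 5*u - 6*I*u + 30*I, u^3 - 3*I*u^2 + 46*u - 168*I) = u - 6*I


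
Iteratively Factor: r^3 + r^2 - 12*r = (r)*(r^2 + r - 12) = r*(r - 3)*(r + 4)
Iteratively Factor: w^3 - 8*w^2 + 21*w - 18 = (w - 3)*(w^2 - 5*w + 6) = (w - 3)*(w - 2)*(w - 3)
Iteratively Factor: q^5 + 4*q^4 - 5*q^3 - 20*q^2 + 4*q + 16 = (q + 1)*(q^4 + 3*q^3 - 8*q^2 - 12*q + 16) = (q + 1)*(q + 4)*(q^3 - q^2 - 4*q + 4) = (q + 1)*(q + 2)*(q + 4)*(q^2 - 3*q + 2) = (q - 1)*(q + 1)*(q + 2)*(q + 4)*(q - 2)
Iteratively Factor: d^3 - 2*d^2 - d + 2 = (d - 2)*(d^2 - 1) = (d - 2)*(d + 1)*(d - 1)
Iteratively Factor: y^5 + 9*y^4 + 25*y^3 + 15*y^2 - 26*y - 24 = (y + 2)*(y^4 + 7*y^3 + 11*y^2 - 7*y - 12) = (y + 2)*(y + 4)*(y^3 + 3*y^2 - y - 3) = (y + 1)*(y + 2)*(y + 4)*(y^2 + 2*y - 3) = (y + 1)*(y + 2)*(y + 3)*(y + 4)*(y - 1)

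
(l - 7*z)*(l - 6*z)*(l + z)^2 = l^4 - 11*l^3*z + 17*l^2*z^2 + 71*l*z^3 + 42*z^4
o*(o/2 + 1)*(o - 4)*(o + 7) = o^4/2 + 5*o^3/2 - 11*o^2 - 28*o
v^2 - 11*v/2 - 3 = (v - 6)*(v + 1/2)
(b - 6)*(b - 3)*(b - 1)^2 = b^4 - 11*b^3 + 37*b^2 - 45*b + 18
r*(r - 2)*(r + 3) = r^3 + r^2 - 6*r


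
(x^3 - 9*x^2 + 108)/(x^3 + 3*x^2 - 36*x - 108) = (x - 6)/(x + 6)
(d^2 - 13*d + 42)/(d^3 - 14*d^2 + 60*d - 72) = (d - 7)/(d^2 - 8*d + 12)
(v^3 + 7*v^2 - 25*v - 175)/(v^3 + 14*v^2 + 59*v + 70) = (v - 5)/(v + 2)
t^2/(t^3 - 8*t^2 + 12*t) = t/(t^2 - 8*t + 12)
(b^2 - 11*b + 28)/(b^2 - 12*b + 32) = (b - 7)/(b - 8)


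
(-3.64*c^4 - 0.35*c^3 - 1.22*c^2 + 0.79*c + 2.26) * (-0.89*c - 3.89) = 3.2396*c^5 + 14.4711*c^4 + 2.4473*c^3 + 4.0427*c^2 - 5.0845*c - 8.7914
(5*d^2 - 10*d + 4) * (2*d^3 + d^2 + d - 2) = 10*d^5 - 15*d^4 + 3*d^3 - 16*d^2 + 24*d - 8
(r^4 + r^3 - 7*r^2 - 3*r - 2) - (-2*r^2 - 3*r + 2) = r^4 + r^3 - 5*r^2 - 4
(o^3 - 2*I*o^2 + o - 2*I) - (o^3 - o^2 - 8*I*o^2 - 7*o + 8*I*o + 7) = o^2 + 6*I*o^2 + 8*o - 8*I*o - 7 - 2*I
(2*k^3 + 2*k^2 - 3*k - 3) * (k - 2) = 2*k^4 - 2*k^3 - 7*k^2 + 3*k + 6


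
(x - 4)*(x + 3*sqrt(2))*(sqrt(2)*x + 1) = sqrt(2)*x^3 - 4*sqrt(2)*x^2 + 7*x^2 - 28*x + 3*sqrt(2)*x - 12*sqrt(2)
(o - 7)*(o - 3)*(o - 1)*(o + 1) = o^4 - 10*o^3 + 20*o^2 + 10*o - 21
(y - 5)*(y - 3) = y^2 - 8*y + 15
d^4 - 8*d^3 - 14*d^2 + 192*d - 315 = (d - 7)*(d - 3)^2*(d + 5)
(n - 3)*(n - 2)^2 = n^3 - 7*n^2 + 16*n - 12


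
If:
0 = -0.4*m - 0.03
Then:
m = -0.08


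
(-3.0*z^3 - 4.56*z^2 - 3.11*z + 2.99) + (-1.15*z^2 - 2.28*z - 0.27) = -3.0*z^3 - 5.71*z^2 - 5.39*z + 2.72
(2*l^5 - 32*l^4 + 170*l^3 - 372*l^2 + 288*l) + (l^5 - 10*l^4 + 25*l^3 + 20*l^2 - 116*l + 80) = 3*l^5 - 42*l^4 + 195*l^3 - 352*l^2 + 172*l + 80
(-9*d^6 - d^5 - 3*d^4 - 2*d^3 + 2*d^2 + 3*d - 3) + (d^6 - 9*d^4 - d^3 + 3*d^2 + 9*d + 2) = -8*d^6 - d^5 - 12*d^4 - 3*d^3 + 5*d^2 + 12*d - 1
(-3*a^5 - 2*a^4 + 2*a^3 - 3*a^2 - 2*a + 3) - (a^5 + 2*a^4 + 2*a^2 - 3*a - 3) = -4*a^5 - 4*a^4 + 2*a^3 - 5*a^2 + a + 6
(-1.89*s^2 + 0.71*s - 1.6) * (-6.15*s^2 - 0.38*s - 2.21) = 11.6235*s^4 - 3.6483*s^3 + 13.7471*s^2 - 0.9611*s + 3.536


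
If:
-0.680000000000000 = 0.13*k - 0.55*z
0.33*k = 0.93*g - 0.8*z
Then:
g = 2.36145574855252*z - 1.8560794044665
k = 4.23076923076923*z - 5.23076923076923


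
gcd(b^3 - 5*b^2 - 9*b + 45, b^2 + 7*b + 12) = b + 3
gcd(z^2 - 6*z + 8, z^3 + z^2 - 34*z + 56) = z^2 - 6*z + 8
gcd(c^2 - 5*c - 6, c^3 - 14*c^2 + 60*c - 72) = c - 6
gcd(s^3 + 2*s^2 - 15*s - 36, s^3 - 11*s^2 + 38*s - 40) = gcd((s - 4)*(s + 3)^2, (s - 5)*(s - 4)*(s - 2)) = s - 4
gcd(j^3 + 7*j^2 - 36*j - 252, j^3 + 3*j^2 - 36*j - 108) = j^2 - 36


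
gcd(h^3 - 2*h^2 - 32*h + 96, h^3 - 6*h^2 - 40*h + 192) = h^2 + 2*h - 24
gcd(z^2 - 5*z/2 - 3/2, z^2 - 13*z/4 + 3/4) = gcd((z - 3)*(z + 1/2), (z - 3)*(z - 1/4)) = z - 3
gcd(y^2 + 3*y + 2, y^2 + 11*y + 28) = 1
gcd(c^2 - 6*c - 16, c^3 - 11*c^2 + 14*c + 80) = c^2 - 6*c - 16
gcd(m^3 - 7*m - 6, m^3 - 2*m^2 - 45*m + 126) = m - 3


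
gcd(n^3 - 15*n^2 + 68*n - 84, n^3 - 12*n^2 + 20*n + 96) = n - 6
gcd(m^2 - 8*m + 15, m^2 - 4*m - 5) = m - 5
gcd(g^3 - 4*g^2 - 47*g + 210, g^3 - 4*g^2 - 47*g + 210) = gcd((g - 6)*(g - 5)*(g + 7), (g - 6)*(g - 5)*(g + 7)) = g^3 - 4*g^2 - 47*g + 210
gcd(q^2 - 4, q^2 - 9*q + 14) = q - 2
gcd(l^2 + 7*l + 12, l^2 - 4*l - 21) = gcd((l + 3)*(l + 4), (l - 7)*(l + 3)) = l + 3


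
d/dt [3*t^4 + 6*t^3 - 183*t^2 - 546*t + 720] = 12*t^3 + 18*t^2 - 366*t - 546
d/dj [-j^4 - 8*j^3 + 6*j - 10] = -4*j^3 - 24*j^2 + 6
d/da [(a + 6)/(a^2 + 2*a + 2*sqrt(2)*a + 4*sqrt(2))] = (a^2 + 2*a + 2*sqrt(2)*a - 2*(a + 6)*(a + 1 + sqrt(2)) + 4*sqrt(2))/(a^2 + 2*a + 2*sqrt(2)*a + 4*sqrt(2))^2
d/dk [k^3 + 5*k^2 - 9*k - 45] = 3*k^2 + 10*k - 9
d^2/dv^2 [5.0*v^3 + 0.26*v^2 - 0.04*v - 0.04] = 30.0*v + 0.52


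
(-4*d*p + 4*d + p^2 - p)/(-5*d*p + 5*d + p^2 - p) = (-4*d + p)/(-5*d + p)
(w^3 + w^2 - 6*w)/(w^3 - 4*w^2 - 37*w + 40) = w*(w^2 + w - 6)/(w^3 - 4*w^2 - 37*w + 40)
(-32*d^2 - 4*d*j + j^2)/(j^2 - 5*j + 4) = (-32*d^2 - 4*d*j + j^2)/(j^2 - 5*j + 4)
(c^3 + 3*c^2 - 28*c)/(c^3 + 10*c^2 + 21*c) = (c - 4)/(c + 3)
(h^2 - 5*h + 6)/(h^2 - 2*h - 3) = (h - 2)/(h + 1)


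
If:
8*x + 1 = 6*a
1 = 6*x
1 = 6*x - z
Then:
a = 7/18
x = 1/6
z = 0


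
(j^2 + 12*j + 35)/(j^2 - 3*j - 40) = (j + 7)/(j - 8)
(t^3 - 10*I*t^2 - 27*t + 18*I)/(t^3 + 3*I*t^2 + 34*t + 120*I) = (t^2 - 4*I*t - 3)/(t^2 + 9*I*t - 20)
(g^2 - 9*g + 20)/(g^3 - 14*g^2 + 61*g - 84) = (g - 5)/(g^2 - 10*g + 21)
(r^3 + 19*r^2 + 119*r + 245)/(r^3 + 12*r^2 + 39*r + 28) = (r^2 + 12*r + 35)/(r^2 + 5*r + 4)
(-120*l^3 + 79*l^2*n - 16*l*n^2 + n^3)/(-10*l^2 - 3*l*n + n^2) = (24*l^2 - 11*l*n + n^2)/(2*l + n)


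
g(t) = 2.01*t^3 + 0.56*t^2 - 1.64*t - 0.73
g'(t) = 6.03*t^2 + 1.12*t - 1.64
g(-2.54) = -25.89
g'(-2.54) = 34.42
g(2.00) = 14.31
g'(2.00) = 24.72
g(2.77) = 41.74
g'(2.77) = 47.73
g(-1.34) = -2.36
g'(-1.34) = 7.69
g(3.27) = 70.18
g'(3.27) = 66.50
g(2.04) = 15.32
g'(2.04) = 25.74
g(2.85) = 45.67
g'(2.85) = 50.53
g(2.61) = 34.54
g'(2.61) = 42.36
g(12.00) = 3533.51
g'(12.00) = 880.12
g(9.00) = 1495.16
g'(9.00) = 496.87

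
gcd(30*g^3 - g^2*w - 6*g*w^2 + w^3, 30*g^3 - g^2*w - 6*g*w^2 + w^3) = 30*g^3 - g^2*w - 6*g*w^2 + w^3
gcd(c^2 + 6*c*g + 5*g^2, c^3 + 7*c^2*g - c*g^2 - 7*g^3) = c + g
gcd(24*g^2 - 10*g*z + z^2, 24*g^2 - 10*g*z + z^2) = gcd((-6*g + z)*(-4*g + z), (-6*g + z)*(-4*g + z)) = 24*g^2 - 10*g*z + z^2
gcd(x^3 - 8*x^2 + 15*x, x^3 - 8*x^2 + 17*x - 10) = x - 5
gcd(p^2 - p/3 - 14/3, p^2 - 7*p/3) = p - 7/3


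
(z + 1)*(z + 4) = z^2 + 5*z + 4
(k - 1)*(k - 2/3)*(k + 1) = k^3 - 2*k^2/3 - k + 2/3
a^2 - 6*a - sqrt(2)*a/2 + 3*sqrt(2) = (a - 6)*(a - sqrt(2)/2)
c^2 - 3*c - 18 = (c - 6)*(c + 3)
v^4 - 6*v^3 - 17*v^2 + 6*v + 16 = (v - 8)*(v - 1)*(v + 1)*(v + 2)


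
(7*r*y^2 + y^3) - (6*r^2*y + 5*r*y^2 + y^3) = -6*r^2*y + 2*r*y^2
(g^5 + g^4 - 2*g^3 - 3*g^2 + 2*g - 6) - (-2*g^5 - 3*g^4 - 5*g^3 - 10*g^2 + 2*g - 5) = 3*g^5 + 4*g^4 + 3*g^3 + 7*g^2 - 1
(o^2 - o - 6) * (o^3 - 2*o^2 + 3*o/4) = o^5 - 3*o^4 - 13*o^3/4 + 45*o^2/4 - 9*o/2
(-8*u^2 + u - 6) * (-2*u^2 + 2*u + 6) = 16*u^4 - 18*u^3 - 34*u^2 - 6*u - 36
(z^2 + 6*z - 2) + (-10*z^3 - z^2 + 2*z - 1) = -10*z^3 + 8*z - 3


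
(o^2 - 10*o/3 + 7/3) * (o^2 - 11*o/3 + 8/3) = o^4 - 7*o^3 + 155*o^2/9 - 157*o/9 + 56/9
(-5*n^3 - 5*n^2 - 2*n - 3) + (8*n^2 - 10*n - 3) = -5*n^3 + 3*n^2 - 12*n - 6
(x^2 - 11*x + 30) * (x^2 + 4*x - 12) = x^4 - 7*x^3 - 26*x^2 + 252*x - 360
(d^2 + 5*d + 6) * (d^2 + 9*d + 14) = d^4 + 14*d^3 + 65*d^2 + 124*d + 84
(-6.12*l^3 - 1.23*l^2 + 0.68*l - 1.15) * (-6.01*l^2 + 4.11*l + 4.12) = 36.7812*l^5 - 17.7609*l^4 - 34.3565*l^3 + 4.6387*l^2 - 1.9249*l - 4.738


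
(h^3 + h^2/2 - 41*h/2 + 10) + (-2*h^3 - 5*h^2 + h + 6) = -h^3 - 9*h^2/2 - 39*h/2 + 16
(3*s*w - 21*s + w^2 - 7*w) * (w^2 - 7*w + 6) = 3*s*w^3 - 42*s*w^2 + 165*s*w - 126*s + w^4 - 14*w^3 + 55*w^2 - 42*w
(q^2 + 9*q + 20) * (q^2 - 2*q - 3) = q^4 + 7*q^3 - q^2 - 67*q - 60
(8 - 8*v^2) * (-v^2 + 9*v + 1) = 8*v^4 - 72*v^3 - 16*v^2 + 72*v + 8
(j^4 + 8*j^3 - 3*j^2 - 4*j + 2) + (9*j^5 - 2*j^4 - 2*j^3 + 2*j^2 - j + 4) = 9*j^5 - j^4 + 6*j^3 - j^2 - 5*j + 6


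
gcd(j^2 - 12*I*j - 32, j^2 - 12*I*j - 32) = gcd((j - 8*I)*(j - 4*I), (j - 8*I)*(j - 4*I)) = j^2 - 12*I*j - 32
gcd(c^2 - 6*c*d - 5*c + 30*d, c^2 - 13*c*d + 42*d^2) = c - 6*d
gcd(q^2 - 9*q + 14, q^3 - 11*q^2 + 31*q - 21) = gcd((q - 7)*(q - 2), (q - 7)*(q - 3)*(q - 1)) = q - 7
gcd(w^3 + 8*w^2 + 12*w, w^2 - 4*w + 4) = 1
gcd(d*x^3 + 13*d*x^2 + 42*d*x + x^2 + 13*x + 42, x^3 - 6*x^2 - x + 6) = 1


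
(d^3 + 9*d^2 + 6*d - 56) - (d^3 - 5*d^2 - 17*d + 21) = 14*d^2 + 23*d - 77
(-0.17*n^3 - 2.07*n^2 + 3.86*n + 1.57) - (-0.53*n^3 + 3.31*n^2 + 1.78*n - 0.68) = 0.36*n^3 - 5.38*n^2 + 2.08*n + 2.25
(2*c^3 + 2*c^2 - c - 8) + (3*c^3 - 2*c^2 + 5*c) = 5*c^3 + 4*c - 8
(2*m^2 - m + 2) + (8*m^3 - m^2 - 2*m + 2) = 8*m^3 + m^2 - 3*m + 4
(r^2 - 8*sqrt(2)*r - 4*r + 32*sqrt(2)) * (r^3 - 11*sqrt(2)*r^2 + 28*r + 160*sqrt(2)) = r^5 - 19*sqrt(2)*r^4 - 4*r^4 + 76*sqrt(2)*r^3 + 204*r^3 - 816*r^2 - 64*sqrt(2)*r^2 - 2560*r + 256*sqrt(2)*r + 10240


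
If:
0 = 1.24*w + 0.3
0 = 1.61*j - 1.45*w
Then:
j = -0.22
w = -0.24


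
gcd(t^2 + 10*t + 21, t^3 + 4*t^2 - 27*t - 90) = t + 3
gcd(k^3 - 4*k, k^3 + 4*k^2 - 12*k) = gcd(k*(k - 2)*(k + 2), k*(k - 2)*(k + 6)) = k^2 - 2*k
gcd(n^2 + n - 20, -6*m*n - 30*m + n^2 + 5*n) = n + 5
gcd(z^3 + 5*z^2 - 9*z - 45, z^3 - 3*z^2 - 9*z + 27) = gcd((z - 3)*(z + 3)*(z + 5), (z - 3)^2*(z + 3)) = z^2 - 9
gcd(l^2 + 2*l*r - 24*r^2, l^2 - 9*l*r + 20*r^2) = -l + 4*r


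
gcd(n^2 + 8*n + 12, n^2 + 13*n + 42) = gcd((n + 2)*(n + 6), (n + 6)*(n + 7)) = n + 6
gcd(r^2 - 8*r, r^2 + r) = r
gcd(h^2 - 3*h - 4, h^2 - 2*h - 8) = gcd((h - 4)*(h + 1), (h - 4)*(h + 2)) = h - 4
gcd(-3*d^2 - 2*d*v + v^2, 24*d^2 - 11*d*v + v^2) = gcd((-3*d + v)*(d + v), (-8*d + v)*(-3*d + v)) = -3*d + v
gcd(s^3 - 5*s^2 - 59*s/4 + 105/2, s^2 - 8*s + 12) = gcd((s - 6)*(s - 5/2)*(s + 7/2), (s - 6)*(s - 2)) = s - 6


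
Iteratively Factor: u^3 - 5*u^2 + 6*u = (u)*(u^2 - 5*u + 6) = u*(u - 2)*(u - 3)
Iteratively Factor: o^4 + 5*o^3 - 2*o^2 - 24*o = (o)*(o^3 + 5*o^2 - 2*o - 24) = o*(o + 4)*(o^2 + o - 6) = o*(o + 3)*(o + 4)*(o - 2)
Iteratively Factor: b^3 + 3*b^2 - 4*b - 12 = (b + 2)*(b^2 + b - 6) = (b + 2)*(b + 3)*(b - 2)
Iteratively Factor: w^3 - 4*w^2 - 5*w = (w - 5)*(w^2 + w) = (w - 5)*(w + 1)*(w)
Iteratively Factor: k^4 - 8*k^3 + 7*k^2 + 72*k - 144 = (k - 3)*(k^3 - 5*k^2 - 8*k + 48) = (k - 4)*(k - 3)*(k^2 - k - 12) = (k - 4)^2*(k - 3)*(k + 3)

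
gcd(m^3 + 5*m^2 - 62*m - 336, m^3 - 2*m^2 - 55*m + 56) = m^2 - m - 56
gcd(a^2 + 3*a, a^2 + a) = a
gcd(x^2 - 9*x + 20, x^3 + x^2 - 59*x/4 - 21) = x - 4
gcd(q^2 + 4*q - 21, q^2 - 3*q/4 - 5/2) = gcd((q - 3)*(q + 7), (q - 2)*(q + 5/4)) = 1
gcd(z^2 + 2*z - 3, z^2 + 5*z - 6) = z - 1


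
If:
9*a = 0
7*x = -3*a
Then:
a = 0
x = 0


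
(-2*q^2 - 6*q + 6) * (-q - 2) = 2*q^3 + 10*q^2 + 6*q - 12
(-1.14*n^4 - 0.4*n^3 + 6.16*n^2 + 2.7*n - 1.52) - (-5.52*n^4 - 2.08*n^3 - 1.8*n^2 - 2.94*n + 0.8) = 4.38*n^4 + 1.68*n^3 + 7.96*n^2 + 5.64*n - 2.32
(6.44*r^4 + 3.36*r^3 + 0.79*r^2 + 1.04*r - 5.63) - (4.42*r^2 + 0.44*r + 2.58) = 6.44*r^4 + 3.36*r^3 - 3.63*r^2 + 0.6*r - 8.21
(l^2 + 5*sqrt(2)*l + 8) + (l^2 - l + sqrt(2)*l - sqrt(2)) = 2*l^2 - l + 6*sqrt(2)*l - sqrt(2) + 8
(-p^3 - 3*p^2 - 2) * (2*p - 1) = -2*p^4 - 5*p^3 + 3*p^2 - 4*p + 2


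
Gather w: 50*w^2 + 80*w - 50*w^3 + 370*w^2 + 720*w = -50*w^3 + 420*w^2 + 800*w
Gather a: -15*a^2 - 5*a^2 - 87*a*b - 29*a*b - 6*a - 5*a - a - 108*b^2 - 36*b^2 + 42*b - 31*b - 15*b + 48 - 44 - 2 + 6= -20*a^2 + a*(-116*b - 12) - 144*b^2 - 4*b + 8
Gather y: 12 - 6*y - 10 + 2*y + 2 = 4 - 4*y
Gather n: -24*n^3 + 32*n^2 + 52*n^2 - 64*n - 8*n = -24*n^3 + 84*n^2 - 72*n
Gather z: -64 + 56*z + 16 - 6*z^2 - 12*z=-6*z^2 + 44*z - 48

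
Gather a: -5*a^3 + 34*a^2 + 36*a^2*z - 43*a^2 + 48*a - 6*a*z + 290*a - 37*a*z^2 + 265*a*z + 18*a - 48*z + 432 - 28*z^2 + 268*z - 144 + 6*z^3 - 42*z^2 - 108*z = -5*a^3 + a^2*(36*z - 9) + a*(-37*z^2 + 259*z + 356) + 6*z^3 - 70*z^2 + 112*z + 288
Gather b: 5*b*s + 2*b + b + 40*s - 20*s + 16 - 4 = b*(5*s + 3) + 20*s + 12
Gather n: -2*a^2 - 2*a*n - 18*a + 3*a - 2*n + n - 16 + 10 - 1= -2*a^2 - 15*a + n*(-2*a - 1) - 7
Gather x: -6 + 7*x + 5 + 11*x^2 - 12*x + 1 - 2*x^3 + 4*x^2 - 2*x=-2*x^3 + 15*x^2 - 7*x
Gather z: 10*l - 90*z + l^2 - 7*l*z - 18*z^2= l^2 + 10*l - 18*z^2 + z*(-7*l - 90)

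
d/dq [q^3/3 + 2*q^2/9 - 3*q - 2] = q^2 + 4*q/9 - 3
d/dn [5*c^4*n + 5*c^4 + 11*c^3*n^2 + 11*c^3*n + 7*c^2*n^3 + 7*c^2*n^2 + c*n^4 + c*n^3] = c*(5*c^3 + 22*c^2*n + 11*c^2 + 21*c*n^2 + 14*c*n + 4*n^3 + 3*n^2)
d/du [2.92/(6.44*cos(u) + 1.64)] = 18.8048*sin(u)/(6.44*cos(u) + 1.64)^2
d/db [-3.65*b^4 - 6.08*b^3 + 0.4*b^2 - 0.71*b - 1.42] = -14.6*b^3 - 18.24*b^2 + 0.8*b - 0.71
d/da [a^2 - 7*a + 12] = 2*a - 7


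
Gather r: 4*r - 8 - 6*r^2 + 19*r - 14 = -6*r^2 + 23*r - 22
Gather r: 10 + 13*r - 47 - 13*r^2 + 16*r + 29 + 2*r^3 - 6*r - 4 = 2*r^3 - 13*r^2 + 23*r - 12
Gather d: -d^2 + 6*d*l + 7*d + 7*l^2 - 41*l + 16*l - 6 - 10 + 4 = -d^2 + d*(6*l + 7) + 7*l^2 - 25*l - 12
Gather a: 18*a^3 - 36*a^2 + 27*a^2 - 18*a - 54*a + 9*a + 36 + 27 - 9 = 18*a^3 - 9*a^2 - 63*a + 54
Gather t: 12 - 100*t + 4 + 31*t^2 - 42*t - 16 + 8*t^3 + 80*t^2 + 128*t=8*t^3 + 111*t^2 - 14*t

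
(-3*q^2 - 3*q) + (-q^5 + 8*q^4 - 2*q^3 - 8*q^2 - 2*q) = -q^5 + 8*q^4 - 2*q^3 - 11*q^2 - 5*q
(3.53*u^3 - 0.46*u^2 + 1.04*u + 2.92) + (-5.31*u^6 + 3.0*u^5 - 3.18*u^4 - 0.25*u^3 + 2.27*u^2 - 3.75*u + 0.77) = -5.31*u^6 + 3.0*u^5 - 3.18*u^4 + 3.28*u^3 + 1.81*u^2 - 2.71*u + 3.69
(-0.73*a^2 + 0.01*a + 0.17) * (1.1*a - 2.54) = -0.803*a^3 + 1.8652*a^2 + 0.1616*a - 0.4318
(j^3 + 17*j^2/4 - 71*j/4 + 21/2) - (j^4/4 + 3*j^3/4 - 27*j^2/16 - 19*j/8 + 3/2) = -j^4/4 + j^3/4 + 95*j^2/16 - 123*j/8 + 9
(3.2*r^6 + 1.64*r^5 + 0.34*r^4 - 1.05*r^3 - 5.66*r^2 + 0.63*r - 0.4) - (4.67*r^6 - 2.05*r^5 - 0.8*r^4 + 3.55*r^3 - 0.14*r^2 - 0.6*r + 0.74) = -1.47*r^6 + 3.69*r^5 + 1.14*r^4 - 4.6*r^3 - 5.52*r^2 + 1.23*r - 1.14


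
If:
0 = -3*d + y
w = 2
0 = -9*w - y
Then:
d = -6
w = 2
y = -18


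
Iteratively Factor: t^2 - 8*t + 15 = (t - 3)*(t - 5)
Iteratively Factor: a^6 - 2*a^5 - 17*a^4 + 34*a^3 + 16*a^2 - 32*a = (a + 1)*(a^5 - 3*a^4 - 14*a^3 + 48*a^2 - 32*a) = (a - 2)*(a + 1)*(a^4 - a^3 - 16*a^2 + 16*a) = a*(a - 2)*(a + 1)*(a^3 - a^2 - 16*a + 16) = a*(a - 4)*(a - 2)*(a + 1)*(a^2 + 3*a - 4) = a*(a - 4)*(a - 2)*(a + 1)*(a + 4)*(a - 1)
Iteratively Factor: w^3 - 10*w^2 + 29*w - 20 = (w - 5)*(w^2 - 5*w + 4) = (w - 5)*(w - 1)*(w - 4)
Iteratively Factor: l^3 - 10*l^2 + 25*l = (l)*(l^2 - 10*l + 25) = l*(l - 5)*(l - 5)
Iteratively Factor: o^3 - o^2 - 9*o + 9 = (o + 3)*(o^2 - 4*o + 3) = (o - 3)*(o + 3)*(o - 1)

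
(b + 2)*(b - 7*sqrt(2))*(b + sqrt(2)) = b^3 - 6*sqrt(2)*b^2 + 2*b^2 - 12*sqrt(2)*b - 14*b - 28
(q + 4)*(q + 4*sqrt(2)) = q^2 + 4*q + 4*sqrt(2)*q + 16*sqrt(2)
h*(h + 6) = h^2 + 6*h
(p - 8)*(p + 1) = p^2 - 7*p - 8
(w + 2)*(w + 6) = w^2 + 8*w + 12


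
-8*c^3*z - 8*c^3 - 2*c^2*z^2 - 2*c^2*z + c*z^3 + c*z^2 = (-4*c + z)*(2*c + z)*(c*z + c)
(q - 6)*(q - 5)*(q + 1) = q^3 - 10*q^2 + 19*q + 30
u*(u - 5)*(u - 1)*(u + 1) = u^4 - 5*u^3 - u^2 + 5*u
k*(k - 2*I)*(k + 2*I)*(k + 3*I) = k^4 + 3*I*k^3 + 4*k^2 + 12*I*k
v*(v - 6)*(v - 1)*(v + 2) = v^4 - 5*v^3 - 8*v^2 + 12*v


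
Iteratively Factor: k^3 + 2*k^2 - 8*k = (k)*(k^2 + 2*k - 8) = k*(k - 2)*(k + 4)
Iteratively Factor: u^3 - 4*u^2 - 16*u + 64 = (u + 4)*(u^2 - 8*u + 16) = (u - 4)*(u + 4)*(u - 4)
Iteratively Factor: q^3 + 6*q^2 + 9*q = (q)*(q^2 + 6*q + 9) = q*(q + 3)*(q + 3)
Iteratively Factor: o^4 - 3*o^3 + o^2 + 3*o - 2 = (o - 1)*(o^3 - 2*o^2 - o + 2) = (o - 1)*(o + 1)*(o^2 - 3*o + 2) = (o - 2)*(o - 1)*(o + 1)*(o - 1)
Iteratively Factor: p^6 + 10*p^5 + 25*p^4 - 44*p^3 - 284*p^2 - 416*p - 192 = (p + 1)*(p^5 + 9*p^4 + 16*p^3 - 60*p^2 - 224*p - 192) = (p - 3)*(p + 1)*(p^4 + 12*p^3 + 52*p^2 + 96*p + 64) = (p - 3)*(p + 1)*(p + 2)*(p^3 + 10*p^2 + 32*p + 32) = (p - 3)*(p + 1)*(p + 2)^2*(p^2 + 8*p + 16) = (p - 3)*(p + 1)*(p + 2)^2*(p + 4)*(p + 4)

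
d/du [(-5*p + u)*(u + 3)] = -5*p + 2*u + 3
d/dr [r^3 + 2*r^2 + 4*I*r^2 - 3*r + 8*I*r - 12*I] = 3*r^2 + r*(4 + 8*I) - 3 + 8*I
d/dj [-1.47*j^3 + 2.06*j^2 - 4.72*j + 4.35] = -4.41*j^2 + 4.12*j - 4.72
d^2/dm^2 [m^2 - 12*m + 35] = 2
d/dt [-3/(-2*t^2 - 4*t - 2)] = 3*(-t - 1)/(t^2 + 2*t + 1)^2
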